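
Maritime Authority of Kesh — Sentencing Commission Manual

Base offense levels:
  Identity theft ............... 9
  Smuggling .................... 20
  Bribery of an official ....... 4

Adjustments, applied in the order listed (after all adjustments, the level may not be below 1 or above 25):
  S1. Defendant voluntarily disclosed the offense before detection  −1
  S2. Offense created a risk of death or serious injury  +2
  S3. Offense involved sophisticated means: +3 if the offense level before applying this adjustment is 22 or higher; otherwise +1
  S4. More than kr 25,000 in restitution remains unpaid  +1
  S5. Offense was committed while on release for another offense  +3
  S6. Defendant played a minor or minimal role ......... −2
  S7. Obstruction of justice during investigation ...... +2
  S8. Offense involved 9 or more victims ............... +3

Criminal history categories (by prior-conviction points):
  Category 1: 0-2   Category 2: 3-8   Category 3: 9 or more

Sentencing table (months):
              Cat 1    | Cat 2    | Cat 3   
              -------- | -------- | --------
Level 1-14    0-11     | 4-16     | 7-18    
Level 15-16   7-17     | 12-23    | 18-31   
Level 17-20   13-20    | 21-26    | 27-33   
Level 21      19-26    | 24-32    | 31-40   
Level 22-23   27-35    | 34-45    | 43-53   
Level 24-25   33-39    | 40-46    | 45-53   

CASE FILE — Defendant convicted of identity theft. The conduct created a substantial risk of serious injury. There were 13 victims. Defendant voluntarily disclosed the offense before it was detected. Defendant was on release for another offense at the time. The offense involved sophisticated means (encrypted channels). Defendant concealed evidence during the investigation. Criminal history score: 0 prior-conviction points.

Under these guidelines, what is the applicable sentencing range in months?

13-20 months

Base offense level for identity theft: 9.
S1 applies: 9 − 1 = 8.
S2 applies: 8 + 2 = 10.
S3 applies (level before this adjustment is 10 < 22, so +1): 10 + 1 = 11.
S4 does not apply.
S5 applies: 11 + 3 = 14.
S7 applies: 14 + 2 = 16.
S8 applies: 16 + 3 = 19.
Final offense level: 19.
Criminal history: 0 prior points → Category 1 (0-2).
Level 19 falls in the 17-20 band.
Grid: Level 17-20 × Category 1 = 13-20 months.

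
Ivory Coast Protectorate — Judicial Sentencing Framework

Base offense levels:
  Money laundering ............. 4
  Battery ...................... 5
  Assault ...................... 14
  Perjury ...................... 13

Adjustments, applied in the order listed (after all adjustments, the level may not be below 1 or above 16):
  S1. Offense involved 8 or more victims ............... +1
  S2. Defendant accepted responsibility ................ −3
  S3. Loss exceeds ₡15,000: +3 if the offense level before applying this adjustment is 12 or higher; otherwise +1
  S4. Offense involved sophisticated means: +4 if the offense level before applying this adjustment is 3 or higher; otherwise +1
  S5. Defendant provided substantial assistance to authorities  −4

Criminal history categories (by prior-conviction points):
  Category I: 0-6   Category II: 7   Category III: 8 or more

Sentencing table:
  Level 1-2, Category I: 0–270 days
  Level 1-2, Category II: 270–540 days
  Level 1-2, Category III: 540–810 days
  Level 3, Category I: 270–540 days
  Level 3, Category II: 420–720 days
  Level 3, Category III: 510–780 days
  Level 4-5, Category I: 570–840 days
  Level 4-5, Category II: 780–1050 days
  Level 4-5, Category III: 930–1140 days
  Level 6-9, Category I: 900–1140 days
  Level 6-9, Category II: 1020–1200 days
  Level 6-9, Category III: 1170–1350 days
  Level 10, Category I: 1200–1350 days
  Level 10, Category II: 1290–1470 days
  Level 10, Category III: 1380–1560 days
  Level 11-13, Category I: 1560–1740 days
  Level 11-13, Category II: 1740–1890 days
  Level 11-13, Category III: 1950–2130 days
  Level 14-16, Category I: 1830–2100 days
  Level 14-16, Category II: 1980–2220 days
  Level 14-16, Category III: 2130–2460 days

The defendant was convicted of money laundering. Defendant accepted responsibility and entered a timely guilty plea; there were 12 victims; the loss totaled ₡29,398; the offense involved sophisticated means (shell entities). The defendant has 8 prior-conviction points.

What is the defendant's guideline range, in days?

1170-1350 days

Base offense level for money laundering: 4.
S1 applies: 4 + 1 = 5.
S2 applies: 5 − 3 = 2.
S3 applies (level before this adjustment is 2 < 12, so +1): 2 + 1 = 3.
S4 applies (level before this adjustment is 3 ≥ 3, so +4): 3 + 4 = 7.
S5 does not apply.
Final offense level: 7.
Criminal history: 8 prior points → Category III (8+).
Level 7 falls in the 6-9 band.
Grid: Level 6-9 × Category III = 1170-1350 days.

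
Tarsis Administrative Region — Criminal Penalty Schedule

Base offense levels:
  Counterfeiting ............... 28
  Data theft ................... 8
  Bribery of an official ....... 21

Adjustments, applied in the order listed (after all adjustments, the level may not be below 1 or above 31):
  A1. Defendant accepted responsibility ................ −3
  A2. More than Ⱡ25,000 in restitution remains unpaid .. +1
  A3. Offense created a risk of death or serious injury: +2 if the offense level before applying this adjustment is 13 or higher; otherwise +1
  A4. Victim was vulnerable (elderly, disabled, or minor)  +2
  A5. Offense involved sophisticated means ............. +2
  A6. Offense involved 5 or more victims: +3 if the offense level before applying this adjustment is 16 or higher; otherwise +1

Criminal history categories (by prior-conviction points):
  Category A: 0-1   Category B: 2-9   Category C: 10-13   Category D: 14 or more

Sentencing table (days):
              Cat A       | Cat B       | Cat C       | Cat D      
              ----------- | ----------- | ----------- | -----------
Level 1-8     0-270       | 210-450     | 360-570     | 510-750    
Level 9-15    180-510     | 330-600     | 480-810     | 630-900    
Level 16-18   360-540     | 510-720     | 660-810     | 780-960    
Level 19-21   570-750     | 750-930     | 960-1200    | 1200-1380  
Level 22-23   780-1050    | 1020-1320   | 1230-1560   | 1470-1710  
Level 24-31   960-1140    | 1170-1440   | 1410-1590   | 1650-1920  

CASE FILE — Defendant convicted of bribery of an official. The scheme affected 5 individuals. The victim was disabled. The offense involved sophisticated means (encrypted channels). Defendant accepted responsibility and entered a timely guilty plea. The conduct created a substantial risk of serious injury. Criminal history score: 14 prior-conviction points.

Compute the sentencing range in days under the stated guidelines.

Base offense level for bribery of an official: 21.
A1 applies: 21 − 3 = 18.
A3 applies (level before this adjustment is 18 ≥ 13, so +2): 18 + 2 = 20.
A4 applies: 20 + 2 = 22.
A5 applies: 22 + 2 = 24.
A6 applies (level before this adjustment is 24 ≥ 16, so +3): 24 + 3 = 27.
Final offense level: 27.
Criminal history: 14 prior points → Category D (14+).
Level 27 falls in the 24-31 band.
Grid: Level 24-31 × Category D = 1650-1920 days.

1650-1920 days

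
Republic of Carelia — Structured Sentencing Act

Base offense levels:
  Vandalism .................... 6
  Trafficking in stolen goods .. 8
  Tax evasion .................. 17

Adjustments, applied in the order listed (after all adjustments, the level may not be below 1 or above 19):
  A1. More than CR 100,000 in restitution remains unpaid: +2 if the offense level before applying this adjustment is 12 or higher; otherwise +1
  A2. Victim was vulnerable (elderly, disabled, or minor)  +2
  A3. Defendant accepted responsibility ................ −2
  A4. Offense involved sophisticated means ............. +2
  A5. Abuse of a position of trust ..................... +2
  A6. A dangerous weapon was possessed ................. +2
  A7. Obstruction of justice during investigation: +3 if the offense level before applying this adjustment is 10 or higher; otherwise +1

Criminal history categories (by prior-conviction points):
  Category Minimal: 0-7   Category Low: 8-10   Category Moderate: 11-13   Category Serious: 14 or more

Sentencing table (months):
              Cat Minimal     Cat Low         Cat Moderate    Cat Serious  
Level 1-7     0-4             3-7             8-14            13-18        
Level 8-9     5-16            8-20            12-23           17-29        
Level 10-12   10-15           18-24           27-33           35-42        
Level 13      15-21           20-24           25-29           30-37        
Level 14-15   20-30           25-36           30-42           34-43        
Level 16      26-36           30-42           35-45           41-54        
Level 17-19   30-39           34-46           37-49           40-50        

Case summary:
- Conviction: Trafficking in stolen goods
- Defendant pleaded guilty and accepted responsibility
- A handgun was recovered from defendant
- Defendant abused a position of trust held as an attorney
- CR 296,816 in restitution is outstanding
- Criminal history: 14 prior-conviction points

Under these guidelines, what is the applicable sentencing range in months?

35-42 months

Base offense level for trafficking in stolen goods: 8.
A1 applies (level before this adjustment is 8 < 12, so +1): 8 + 1 = 9.
A3 applies: 9 − 2 = 7.
A4 does not apply.
A5 applies: 7 + 2 = 9.
A6 applies: 9 + 2 = 11.
Final offense level: 11.
Criminal history: 14 prior points → Category Serious (14+).
Level 11 falls in the 10-12 band.
Grid: Level 10-12 × Category Serious = 35-42 months.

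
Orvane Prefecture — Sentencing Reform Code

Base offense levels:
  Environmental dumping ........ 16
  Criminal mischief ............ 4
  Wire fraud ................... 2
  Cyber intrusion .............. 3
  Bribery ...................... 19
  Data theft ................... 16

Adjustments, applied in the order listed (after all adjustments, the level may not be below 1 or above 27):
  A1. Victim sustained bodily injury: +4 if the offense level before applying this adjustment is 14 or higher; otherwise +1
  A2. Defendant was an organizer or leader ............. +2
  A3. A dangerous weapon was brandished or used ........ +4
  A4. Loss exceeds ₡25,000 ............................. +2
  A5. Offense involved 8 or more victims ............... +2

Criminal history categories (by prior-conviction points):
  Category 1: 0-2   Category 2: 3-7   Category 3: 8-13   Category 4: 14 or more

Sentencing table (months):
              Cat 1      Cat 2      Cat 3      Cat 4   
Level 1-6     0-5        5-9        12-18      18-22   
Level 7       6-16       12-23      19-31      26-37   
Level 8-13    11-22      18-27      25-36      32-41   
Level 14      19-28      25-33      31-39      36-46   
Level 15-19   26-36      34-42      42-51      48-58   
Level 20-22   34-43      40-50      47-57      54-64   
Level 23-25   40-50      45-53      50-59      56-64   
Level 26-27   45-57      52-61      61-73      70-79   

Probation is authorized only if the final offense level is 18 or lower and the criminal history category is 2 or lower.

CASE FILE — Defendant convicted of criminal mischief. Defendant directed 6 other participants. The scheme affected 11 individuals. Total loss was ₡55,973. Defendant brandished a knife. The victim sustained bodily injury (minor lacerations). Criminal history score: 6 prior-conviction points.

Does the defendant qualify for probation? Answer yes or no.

Yes

Base offense level for criminal mischief: 4.
A1 applies (level before this adjustment is 4 < 14, so +1): 4 + 1 = 5.
A2 applies: 5 + 2 = 7.
A3 applies: 7 + 4 = 11.
A4 applies: 11 + 2 = 13.
A5 applies: 13 + 2 = 15.
Final offense level: 15.
Criminal history: 6 prior points → Category 2 (3-7).
Level 15 falls in the 15-19 band.
Grid: Level 15-19 × Category 2 = 34-42 months.
Probation check: level 15 ≤ 18 and category 2 ≤ 2 → eligible.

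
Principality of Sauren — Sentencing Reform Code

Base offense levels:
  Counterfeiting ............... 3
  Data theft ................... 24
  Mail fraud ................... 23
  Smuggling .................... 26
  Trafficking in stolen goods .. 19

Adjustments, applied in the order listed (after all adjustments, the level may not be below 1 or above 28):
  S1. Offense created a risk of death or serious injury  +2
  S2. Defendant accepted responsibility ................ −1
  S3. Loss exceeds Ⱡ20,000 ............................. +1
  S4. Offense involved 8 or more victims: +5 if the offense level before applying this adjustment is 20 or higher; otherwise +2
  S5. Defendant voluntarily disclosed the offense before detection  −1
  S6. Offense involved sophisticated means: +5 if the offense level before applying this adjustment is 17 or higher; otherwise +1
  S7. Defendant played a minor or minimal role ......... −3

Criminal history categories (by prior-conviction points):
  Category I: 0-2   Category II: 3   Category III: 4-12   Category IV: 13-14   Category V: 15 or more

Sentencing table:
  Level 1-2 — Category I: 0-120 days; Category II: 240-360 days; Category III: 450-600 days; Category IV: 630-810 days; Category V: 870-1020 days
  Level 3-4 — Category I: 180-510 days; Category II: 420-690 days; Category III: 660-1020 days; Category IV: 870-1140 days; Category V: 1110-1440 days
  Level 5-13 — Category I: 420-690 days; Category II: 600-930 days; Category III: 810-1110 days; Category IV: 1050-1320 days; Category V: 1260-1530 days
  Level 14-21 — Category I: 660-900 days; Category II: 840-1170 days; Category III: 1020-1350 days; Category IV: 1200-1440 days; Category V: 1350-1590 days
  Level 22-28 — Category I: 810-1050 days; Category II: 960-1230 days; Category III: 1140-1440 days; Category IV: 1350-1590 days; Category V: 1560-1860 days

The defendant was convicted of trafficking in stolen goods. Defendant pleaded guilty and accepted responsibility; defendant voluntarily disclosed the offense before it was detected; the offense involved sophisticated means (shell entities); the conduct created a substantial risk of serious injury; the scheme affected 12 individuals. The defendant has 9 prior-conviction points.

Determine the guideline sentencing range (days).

1140-1440 days

Base offense level for trafficking in stolen goods: 19.
S1 applies: 19 + 2 = 21.
S2 applies: 21 − 1 = 20.
S3 does not apply.
S4 applies (level before this adjustment is 20 ≥ 20, so +5): 20 + 5 = 25.
S5 applies: 25 − 1 = 24.
S6 applies (level before this adjustment is 24 ≥ 17, so +5): 24 + 5 = 29.
Level 29 exceeds the maximum of 28; capped at 28.
Final offense level: 28.
Criminal history: 9 prior points → Category III (4-12).
Level 28 falls in the 22-28 band.
Grid: Level 22-28 × Category III = 1140-1440 days.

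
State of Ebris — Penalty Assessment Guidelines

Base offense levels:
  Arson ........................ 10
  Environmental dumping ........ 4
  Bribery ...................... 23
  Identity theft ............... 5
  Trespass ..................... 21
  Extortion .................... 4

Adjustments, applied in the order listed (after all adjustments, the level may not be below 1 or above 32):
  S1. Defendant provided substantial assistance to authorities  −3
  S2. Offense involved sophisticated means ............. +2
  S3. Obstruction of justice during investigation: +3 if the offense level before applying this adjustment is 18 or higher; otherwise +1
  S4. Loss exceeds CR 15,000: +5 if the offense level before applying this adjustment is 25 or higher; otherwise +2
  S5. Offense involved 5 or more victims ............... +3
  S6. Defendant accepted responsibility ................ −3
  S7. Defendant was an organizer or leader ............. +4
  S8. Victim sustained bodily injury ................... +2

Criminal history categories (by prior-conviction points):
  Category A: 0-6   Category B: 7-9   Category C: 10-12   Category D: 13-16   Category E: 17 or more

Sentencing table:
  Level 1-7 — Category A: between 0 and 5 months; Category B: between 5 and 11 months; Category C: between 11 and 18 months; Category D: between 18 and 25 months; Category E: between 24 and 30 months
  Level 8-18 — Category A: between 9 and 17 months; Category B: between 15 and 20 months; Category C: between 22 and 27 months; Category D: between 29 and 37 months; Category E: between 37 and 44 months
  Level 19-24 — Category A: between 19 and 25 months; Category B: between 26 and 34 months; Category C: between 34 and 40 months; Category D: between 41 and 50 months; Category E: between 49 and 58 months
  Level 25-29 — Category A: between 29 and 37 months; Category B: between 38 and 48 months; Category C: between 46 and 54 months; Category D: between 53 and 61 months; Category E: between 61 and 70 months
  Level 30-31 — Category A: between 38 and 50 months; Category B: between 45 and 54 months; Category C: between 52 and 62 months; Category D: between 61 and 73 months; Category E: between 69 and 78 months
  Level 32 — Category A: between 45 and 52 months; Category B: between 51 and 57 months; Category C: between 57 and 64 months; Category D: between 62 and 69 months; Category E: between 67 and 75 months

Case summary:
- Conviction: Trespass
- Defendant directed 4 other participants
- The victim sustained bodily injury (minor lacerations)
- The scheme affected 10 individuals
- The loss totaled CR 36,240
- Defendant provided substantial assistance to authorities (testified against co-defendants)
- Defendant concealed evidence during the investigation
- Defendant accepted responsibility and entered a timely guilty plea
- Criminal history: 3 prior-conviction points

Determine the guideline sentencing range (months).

Base offense level for trespass: 21.
S1 applies: 21 − 3 = 18.
S2 does not apply.
S3 applies (level before this adjustment is 18 ≥ 18, so +3): 18 + 3 = 21.
S4 applies (level before this adjustment is 21 < 25, so +2): 21 + 2 = 23.
S5 applies: 23 + 3 = 26.
S6 applies: 26 − 3 = 23.
S7 applies: 23 + 4 = 27.
S8 applies: 27 + 2 = 29.
Final offense level: 29.
Criminal history: 3 prior points → Category A (0-6).
Level 29 falls in the 25-29 band.
Grid: Level 25-29 × Category A = 29-37 months.

29-37 months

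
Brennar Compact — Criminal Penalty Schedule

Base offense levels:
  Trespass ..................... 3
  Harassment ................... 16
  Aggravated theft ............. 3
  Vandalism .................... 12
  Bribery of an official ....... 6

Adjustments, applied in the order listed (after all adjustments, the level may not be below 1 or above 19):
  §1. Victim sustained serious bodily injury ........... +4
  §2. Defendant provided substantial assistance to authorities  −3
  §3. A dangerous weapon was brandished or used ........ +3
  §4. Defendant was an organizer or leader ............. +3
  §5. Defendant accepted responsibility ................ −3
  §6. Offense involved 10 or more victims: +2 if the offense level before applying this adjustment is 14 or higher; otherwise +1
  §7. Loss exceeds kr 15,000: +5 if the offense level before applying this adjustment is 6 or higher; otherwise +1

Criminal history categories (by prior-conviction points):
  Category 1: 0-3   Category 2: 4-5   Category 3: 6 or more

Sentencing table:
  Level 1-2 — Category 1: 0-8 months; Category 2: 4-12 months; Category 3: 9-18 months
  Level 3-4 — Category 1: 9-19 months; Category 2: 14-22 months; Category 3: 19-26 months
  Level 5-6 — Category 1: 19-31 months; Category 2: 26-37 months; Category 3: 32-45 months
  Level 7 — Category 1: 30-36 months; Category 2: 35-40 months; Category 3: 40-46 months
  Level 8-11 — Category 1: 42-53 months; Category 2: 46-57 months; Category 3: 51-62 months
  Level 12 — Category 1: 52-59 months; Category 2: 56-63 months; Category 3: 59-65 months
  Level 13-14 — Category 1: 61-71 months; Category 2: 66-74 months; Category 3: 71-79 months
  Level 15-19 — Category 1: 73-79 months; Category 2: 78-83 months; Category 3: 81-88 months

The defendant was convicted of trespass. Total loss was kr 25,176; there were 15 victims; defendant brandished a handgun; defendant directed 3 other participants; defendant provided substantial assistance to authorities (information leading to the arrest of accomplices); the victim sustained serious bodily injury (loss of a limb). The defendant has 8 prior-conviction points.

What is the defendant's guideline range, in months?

Base offense level for trespass: 3.
§1 applies: 3 + 4 = 7.
§2 applies: 7 − 3 = 4.
§3 applies: 4 + 3 = 7.
§4 applies: 7 + 3 = 10.
§5 does not apply.
§6 applies (level before this adjustment is 10 < 14, so +1): 10 + 1 = 11.
§7 applies (level before this adjustment is 11 ≥ 6, so +5): 11 + 5 = 16.
Final offense level: 16.
Criminal history: 8 prior points → Category 3 (6+).
Level 16 falls in the 15-19 band.
Grid: Level 15-19 × Category 3 = 81-88 months.

81-88 months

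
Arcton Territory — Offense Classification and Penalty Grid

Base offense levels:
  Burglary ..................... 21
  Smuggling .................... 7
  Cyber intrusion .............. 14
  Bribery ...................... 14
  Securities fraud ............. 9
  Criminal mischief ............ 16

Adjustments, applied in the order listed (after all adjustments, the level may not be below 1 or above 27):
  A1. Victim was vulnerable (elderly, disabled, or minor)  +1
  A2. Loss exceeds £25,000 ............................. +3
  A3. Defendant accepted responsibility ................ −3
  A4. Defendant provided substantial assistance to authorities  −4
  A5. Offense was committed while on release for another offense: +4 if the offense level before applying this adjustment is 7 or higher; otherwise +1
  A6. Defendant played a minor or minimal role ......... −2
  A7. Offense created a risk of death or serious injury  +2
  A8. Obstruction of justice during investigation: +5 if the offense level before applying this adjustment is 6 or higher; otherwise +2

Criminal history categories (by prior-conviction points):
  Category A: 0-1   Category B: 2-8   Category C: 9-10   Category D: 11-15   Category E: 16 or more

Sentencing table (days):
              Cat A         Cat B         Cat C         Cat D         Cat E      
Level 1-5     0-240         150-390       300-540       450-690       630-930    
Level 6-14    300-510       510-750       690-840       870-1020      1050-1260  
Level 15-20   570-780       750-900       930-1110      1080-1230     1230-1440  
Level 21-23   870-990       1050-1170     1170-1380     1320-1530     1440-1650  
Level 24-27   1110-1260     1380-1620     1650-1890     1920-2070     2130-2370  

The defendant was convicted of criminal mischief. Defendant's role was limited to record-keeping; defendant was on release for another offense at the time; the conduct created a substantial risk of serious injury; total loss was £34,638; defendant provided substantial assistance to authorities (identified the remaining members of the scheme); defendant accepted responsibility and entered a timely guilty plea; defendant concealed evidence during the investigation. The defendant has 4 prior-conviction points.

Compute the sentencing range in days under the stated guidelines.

Base offense level for criminal mischief: 16.
A2 applies: 16 + 3 = 19.
A3 applies: 19 − 3 = 16.
A4 applies: 16 − 4 = 12.
A5 applies (level before this adjustment is 12 ≥ 7, so +4): 12 + 4 = 16.
A6 applies: 16 − 2 = 14.
A7 applies: 14 + 2 = 16.
A8 applies (level before this adjustment is 16 ≥ 6, so +5): 16 + 5 = 21.
Final offense level: 21.
Criminal history: 4 prior points → Category B (2-8).
Level 21 falls in the 21-23 band.
Grid: Level 21-23 × Category B = 1050-1170 days.

1050-1170 days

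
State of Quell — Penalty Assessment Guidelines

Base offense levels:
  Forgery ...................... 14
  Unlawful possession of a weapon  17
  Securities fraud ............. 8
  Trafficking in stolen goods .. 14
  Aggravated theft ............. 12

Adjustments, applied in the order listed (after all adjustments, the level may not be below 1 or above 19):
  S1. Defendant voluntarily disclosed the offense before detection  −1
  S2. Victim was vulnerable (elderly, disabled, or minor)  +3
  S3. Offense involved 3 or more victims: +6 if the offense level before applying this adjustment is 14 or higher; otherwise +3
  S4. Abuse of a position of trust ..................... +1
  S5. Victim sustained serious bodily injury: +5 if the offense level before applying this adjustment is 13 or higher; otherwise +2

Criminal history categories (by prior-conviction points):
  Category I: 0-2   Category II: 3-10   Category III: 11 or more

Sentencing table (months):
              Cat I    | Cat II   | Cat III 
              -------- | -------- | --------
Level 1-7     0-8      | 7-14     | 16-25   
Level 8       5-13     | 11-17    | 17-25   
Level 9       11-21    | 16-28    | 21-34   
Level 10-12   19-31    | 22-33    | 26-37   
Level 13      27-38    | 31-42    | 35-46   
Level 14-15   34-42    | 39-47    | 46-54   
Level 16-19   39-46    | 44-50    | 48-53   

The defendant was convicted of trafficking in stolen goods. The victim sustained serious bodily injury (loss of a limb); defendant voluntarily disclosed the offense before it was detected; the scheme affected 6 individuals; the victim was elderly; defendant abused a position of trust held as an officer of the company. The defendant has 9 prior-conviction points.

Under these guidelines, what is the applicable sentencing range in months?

Base offense level for trafficking in stolen goods: 14.
S1 applies: 14 − 1 = 13.
S2 applies: 13 + 3 = 16.
S3 applies (level before this adjustment is 16 ≥ 14, so +6): 16 + 6 = 22.
S4 applies: 22 + 1 = 23.
S5 applies (level before this adjustment is 23 ≥ 13, so +5): 23 + 5 = 28.
Level 28 exceeds the maximum of 19; capped at 19.
Final offense level: 19.
Criminal history: 9 prior points → Category II (3-10).
Level 19 falls in the 16-19 band.
Grid: Level 16-19 × Category II = 44-50 months.

44-50 months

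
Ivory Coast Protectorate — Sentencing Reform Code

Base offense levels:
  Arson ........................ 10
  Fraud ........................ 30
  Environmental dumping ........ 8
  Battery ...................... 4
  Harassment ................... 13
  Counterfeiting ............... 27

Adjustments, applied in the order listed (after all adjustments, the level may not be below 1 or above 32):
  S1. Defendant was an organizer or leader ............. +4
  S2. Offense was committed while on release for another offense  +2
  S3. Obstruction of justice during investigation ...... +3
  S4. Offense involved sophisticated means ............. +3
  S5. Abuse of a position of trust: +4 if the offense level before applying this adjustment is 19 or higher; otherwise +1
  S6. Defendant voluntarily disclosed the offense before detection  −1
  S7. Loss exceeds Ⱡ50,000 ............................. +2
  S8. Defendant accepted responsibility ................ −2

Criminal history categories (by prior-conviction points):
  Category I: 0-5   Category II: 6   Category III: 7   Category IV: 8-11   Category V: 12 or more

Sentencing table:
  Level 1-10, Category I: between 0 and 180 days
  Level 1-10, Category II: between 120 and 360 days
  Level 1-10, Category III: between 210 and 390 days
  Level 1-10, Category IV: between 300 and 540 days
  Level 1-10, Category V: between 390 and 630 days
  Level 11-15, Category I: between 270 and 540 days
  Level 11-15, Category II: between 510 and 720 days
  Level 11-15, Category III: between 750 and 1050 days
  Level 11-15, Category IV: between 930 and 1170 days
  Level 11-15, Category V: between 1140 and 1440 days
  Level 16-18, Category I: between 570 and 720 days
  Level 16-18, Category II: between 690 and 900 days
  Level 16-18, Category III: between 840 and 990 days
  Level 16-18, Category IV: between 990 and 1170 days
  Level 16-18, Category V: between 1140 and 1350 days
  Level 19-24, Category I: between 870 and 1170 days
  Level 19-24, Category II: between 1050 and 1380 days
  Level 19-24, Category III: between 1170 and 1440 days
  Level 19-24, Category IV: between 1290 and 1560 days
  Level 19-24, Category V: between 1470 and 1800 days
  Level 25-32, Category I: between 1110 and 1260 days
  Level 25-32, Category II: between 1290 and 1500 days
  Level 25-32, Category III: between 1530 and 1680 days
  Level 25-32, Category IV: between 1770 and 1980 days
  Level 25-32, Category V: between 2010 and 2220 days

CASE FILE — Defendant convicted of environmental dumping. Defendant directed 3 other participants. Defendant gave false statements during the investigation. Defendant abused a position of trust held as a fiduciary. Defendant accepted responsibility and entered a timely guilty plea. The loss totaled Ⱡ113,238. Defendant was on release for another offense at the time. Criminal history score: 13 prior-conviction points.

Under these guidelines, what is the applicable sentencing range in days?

1140-1350 days

Base offense level for environmental dumping: 8.
S1 applies: 8 + 4 = 12.
S2 applies: 12 + 2 = 14.
S3 applies: 14 + 3 = 17.
S4 does not apply.
S5 applies (level before this adjustment is 17 < 19, so +1): 17 + 1 = 18.
S6 does not apply.
S7 applies: 18 + 2 = 20.
S8 applies: 20 − 2 = 18.
Final offense level: 18.
Criminal history: 13 prior points → Category V (12+).
Level 18 falls in the 16-18 band.
Grid: Level 16-18 × Category V = 1140-1350 days.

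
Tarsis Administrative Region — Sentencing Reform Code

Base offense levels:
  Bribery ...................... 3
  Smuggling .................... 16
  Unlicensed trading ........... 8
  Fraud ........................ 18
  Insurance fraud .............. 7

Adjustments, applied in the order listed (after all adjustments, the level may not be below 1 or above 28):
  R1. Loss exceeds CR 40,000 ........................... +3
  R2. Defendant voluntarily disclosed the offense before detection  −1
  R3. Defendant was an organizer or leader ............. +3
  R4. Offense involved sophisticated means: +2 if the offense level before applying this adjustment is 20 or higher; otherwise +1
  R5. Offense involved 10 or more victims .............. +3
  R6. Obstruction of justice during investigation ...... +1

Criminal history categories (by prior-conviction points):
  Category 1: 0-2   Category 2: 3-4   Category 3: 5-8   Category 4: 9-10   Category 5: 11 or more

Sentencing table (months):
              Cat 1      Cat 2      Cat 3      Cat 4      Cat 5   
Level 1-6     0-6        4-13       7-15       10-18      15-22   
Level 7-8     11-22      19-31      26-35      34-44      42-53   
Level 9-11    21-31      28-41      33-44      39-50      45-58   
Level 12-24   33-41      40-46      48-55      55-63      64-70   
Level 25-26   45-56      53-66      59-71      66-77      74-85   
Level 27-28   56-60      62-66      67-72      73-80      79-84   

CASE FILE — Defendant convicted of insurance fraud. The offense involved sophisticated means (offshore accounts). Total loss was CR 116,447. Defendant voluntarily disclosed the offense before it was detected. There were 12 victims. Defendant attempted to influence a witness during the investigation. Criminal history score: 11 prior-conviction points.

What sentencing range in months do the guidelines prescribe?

Base offense level for insurance fraud: 7.
R1 applies: 7 + 3 = 10.
R2 applies: 10 − 1 = 9.
R4 applies (level before this adjustment is 9 < 20, so +1): 9 + 1 = 10.
R5 applies: 10 + 3 = 13.
R6 applies: 13 + 1 = 14.
Final offense level: 14.
Criminal history: 11 prior points → Category 5 (11+).
Level 14 falls in the 12-24 band.
Grid: Level 12-24 × Category 5 = 64-70 months.

64-70 months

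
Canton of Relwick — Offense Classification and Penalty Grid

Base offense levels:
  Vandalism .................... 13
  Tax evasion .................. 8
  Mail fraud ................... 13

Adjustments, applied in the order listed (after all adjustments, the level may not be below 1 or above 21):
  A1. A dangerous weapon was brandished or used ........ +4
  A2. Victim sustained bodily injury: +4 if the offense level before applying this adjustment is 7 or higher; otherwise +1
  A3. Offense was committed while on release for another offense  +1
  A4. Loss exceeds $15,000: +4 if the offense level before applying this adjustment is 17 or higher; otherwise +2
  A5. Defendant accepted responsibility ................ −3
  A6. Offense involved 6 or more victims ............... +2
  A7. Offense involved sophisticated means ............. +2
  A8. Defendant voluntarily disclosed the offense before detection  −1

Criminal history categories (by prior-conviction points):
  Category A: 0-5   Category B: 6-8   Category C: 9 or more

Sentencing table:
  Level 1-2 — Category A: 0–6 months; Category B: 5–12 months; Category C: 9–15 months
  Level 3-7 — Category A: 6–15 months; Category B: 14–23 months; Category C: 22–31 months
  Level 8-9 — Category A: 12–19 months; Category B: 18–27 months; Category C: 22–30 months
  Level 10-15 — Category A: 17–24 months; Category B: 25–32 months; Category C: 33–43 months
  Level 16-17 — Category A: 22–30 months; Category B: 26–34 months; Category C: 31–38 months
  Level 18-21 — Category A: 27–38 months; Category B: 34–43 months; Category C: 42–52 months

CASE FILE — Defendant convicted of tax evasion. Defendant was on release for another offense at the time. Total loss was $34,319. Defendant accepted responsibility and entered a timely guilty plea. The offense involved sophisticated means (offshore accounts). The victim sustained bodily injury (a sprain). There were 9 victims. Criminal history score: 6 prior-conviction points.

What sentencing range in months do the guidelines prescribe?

26-34 months

Base offense level for tax evasion: 8.
A2 applies (level before this adjustment is 8 ≥ 7, so +4): 8 + 4 = 12.
A3 applies: 12 + 1 = 13.
A4 applies (level before this adjustment is 13 < 17, so +2): 13 + 2 = 15.
A5 applies: 15 − 3 = 12.
A6 applies: 12 + 2 = 14.
A7 applies: 14 + 2 = 16.
Final offense level: 16.
Criminal history: 6 prior points → Category B (6-8).
Level 16 falls in the 16-17 band.
Grid: Level 16-17 × Category B = 26-34 months.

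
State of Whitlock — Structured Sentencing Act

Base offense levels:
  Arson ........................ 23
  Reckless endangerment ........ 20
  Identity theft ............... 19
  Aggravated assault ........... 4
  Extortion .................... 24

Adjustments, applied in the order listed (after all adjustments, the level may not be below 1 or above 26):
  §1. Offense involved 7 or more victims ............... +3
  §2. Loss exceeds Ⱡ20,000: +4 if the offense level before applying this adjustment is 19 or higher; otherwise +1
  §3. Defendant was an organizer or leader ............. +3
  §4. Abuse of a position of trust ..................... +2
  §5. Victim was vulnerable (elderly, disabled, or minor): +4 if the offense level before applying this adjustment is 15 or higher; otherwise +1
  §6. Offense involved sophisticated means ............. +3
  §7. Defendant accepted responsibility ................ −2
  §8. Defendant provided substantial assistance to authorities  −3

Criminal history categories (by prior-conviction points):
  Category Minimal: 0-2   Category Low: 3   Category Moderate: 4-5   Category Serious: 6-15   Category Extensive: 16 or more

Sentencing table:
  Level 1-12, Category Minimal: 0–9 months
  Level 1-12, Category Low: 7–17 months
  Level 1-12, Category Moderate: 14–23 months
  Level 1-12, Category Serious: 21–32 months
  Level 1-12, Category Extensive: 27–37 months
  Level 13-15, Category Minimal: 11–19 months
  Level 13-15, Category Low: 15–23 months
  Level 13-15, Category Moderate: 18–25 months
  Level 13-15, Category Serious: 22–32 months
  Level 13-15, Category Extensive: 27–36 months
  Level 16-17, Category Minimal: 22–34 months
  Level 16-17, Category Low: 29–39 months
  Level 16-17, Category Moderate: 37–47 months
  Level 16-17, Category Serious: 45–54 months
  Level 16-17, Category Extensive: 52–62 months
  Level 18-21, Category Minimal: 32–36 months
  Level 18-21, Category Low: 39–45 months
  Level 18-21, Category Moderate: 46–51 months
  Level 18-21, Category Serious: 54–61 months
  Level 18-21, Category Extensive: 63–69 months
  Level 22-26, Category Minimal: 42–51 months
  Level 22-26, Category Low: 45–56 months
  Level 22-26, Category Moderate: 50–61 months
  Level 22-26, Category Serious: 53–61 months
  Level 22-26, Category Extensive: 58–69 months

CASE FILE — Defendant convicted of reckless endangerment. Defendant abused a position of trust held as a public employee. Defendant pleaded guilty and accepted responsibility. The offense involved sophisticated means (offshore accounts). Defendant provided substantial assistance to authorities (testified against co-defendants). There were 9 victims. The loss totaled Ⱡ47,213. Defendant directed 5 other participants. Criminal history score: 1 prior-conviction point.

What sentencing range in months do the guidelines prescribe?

Base offense level for reckless endangerment: 20.
§1 applies: 20 + 3 = 23.
§2 applies (level before this adjustment is 23 ≥ 19, so +4): 23 + 4 = 27.
§3 applies: 27 + 3 = 30.
§4 applies: 30 + 2 = 32.
§5 does not apply.
§6 applies: 32 + 3 = 35.
§7 applies: 35 − 2 = 33.
§8 applies: 33 − 3 = 30.
Level 30 exceeds the maximum of 26; capped at 26.
Final offense level: 26.
Criminal history: 1 prior point → Category Minimal (0-2).
Level 26 falls in the 22-26 band.
Grid: Level 22-26 × Category Minimal = 42-51 months.

42-51 months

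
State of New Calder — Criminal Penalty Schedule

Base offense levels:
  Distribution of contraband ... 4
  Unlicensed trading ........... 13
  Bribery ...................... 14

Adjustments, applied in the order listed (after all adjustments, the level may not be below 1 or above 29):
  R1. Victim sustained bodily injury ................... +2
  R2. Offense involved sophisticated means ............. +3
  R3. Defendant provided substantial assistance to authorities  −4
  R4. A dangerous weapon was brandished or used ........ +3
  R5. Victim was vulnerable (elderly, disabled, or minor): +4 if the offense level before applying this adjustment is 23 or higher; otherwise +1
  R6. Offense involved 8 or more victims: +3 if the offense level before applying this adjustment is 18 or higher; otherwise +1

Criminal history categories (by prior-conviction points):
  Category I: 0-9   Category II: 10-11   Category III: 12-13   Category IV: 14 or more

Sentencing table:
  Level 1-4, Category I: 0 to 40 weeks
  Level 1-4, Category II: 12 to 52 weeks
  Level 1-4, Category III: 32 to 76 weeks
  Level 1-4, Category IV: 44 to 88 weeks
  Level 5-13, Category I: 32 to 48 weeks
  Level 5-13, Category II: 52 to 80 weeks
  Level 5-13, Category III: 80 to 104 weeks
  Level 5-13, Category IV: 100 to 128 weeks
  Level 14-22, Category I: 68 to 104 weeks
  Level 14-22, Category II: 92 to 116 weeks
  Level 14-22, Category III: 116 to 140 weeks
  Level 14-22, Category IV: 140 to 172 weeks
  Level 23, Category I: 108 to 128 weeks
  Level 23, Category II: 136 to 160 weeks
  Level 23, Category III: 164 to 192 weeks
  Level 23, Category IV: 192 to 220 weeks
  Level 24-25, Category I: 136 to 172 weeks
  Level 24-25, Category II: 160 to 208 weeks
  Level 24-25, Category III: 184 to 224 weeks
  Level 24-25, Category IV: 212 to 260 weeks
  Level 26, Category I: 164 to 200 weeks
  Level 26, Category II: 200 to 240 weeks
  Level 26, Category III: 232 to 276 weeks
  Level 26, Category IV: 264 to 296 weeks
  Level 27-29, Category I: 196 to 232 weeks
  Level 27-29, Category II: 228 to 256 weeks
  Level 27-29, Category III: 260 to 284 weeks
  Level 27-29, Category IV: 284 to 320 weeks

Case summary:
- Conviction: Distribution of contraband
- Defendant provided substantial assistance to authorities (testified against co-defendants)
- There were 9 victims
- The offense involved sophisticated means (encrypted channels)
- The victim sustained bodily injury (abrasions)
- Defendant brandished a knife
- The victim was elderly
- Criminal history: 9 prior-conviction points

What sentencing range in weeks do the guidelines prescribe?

32-48 weeks

Base offense level for distribution of contraband: 4.
R1 applies: 4 + 2 = 6.
R2 applies: 6 + 3 = 9.
R3 applies: 9 − 4 = 5.
R4 applies: 5 + 3 = 8.
R5 applies (level before this adjustment is 8 < 23, so +1): 8 + 1 = 9.
R6 applies (level before this adjustment is 9 < 18, so +1): 9 + 1 = 10.
Final offense level: 10.
Criminal history: 9 prior points → Category I (0-9).
Level 10 falls in the 5-13 band.
Grid: Level 5-13 × Category I = 32-48 weeks.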